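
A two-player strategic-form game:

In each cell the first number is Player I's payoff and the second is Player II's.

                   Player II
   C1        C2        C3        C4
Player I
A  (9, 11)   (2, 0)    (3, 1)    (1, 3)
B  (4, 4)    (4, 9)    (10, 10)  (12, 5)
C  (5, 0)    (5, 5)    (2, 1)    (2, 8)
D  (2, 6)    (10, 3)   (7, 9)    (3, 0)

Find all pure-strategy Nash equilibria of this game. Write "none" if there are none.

Player I against C1: payoffs 9, 4, 5, 2 → best response A.
Player I against C2: payoffs 2, 4, 5, 10 → best response D.
Player I against C3: payoffs 3, 10, 2, 7 → best response B.
Player I against C4: payoffs 1, 12, 2, 3 → best response B.
Player II against A: payoffs 11, 0, 1, 3 → best response C1.
Player II against B: payoffs 4, 9, 10, 5 → best response C3.
Player II against C: payoffs 0, 5, 1, 8 → best response C4.
Player II against D: payoffs 6, 3, 9, 0 → best response C3.
Mutual best responses: (A, C1); (B, C3).

The pure Nash equilibria are (A, C1) and (B, C3).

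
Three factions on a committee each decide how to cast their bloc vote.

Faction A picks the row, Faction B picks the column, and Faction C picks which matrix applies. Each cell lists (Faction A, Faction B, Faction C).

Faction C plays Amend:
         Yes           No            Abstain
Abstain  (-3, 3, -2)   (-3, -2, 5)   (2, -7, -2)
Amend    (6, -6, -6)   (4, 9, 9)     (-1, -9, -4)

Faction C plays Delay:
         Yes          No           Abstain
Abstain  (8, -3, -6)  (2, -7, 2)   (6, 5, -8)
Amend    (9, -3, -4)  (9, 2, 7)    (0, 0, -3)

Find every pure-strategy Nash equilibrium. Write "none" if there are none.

(Amend, No, Amend)

Faction A against (Yes, Amend): payoffs -3, 6 → best response Amend.
Faction A against (Yes, Delay): payoffs 8, 9 → best response Amend.
Faction A against (No, Amend): payoffs -3, 4 → best response Amend.
Faction A against (No, Delay): payoffs 2, 9 → best response Amend.
Faction A against (Abstain, Amend): payoffs 2, -1 → best response Abstain.
Faction A against (Abstain, Delay): payoffs 6, 0 → best response Abstain.
Faction B against (Abstain, Amend): payoffs 3, -2, -7 → best response Yes.
Faction B against (Abstain, Delay): payoffs -3, -7, 5 → best response Abstain.
Faction B against (Amend, Amend): payoffs -6, 9, -9 → best response No.
Faction B against (Amend, Delay): payoffs -3, 2, 0 → best response No.
Faction C against (Abstain, Yes): payoffs -2, -6 → best response Amend.
Faction C against (Abstain, No): payoffs 5, 2 → best response Amend.
Faction C against (Abstain, Abstain): payoffs -2, -8 → best response Amend.
Faction C against (Amend, Yes): payoffs -6, -4 → best response Delay.
Faction C against (Amend, No): payoffs 9, 7 → best response Amend.
Faction C against (Amend, Abstain): payoffs -4, -3 → best response Delay.
Mutual best responses: (Amend, No, Amend).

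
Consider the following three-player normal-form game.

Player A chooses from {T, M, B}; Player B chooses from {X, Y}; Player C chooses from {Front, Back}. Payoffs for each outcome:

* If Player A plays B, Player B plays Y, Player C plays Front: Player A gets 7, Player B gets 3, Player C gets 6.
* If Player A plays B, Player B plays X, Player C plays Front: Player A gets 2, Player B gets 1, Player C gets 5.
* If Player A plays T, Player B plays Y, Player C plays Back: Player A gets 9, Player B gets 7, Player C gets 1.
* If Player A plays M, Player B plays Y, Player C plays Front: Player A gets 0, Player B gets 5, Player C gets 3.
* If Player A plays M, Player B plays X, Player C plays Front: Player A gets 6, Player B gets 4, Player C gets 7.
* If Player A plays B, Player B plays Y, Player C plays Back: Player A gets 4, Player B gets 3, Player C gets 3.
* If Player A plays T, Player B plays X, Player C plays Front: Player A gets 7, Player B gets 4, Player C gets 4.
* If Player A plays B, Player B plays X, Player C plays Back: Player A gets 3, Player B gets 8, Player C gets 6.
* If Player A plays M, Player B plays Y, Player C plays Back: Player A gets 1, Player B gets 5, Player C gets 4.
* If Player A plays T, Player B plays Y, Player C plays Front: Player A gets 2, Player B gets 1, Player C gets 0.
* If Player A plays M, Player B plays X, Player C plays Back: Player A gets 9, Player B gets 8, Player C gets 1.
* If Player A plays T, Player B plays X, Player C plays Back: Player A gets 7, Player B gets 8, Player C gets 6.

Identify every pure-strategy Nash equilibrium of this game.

Pure NE: (B, Y, Front)

Mark each player's best response to every combination of opponents' strategies; a profile where every player is best-responding is a pure Nash equilibrium.
Player A against (X, Front): payoffs 7, 6, 2 → best response T.
Player A against (X, Back): payoffs 7, 9, 3 → best response M.
Player A against (Y, Front): payoffs 2, 0, 7 → best response B.
Player A against (Y, Back): payoffs 9, 1, 4 → best response T.
Player B against (T, Front): payoffs 4, 1 → best response X.
Player B against (T, Back): payoffs 8, 7 → best response X.
Player B against (M, Front): payoffs 4, 5 → best response Y.
Player B against (M, Back): payoffs 8, 5 → best response X.
Player B against (B, Front): payoffs 1, 3 → best response Y.
Player B against (B, Back): payoffs 8, 3 → best response X.
Player C against (T, X): payoffs 4, 6 → best response Back.
Player C against (T, Y): payoffs 0, 1 → best response Back.
Player C against (M, X): payoffs 7, 1 → best response Front.
Player C against (M, Y): payoffs 3, 4 → best response Back.
Player C against (B, X): payoffs 5, 6 → best response Back.
Player C against (B, Y): payoffs 6, 3 → best response Front.
Mutual best responses: (B, Y, Front).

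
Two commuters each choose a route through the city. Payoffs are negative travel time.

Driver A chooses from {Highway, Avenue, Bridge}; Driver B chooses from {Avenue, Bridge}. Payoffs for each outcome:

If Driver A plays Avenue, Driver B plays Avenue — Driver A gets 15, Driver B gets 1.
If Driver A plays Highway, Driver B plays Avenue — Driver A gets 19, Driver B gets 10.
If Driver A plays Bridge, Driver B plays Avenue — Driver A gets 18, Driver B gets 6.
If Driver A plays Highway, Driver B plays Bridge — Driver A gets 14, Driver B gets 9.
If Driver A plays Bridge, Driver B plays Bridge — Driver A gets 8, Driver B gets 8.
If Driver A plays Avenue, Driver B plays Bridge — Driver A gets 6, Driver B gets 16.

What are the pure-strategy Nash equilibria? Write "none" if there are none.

Pure NE: (Highway, Avenue)

(Highway, Avenue): Driver A gets 19, best alternative 18; Driver B gets 10, best alternative 9. No profitable deviation — NE.
(Highway, Bridge): Driver B can switch to Avenue (9 → 10). Not NE.
(Avenue, Avenue): Driver A can switch to Highway (15 → 19). Not NE.
(Avenue, Bridge): Driver A can switch to Highway (6 → 14). Not NE.
(Bridge, Avenue): Driver A can switch to Highway (18 → 19). Not NE.
(Bridge, Bridge): Driver A can switch to Highway (8 → 14). Not NE.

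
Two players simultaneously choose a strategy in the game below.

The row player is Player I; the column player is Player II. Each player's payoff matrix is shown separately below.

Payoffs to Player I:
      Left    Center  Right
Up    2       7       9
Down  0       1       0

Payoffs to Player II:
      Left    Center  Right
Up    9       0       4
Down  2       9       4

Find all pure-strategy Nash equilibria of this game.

Pure NE: (Up, Left)

(Up, Left): Player I gets 2, best alternative 0; Player II gets 9, best alternative 4. No profitable deviation — NE.
(Up, Center): Player II can switch to Left (0 → 9). Not NE.
(Up, Right): Player II can switch to Left (4 → 9). Not NE.
(Down, Left): Player I can switch to Up (0 → 2). Not NE.
(Down, Center): Player I can switch to Up (1 → 7). Not NE.
(Down, Right): Player I can switch to Up (0 → 9). Not NE.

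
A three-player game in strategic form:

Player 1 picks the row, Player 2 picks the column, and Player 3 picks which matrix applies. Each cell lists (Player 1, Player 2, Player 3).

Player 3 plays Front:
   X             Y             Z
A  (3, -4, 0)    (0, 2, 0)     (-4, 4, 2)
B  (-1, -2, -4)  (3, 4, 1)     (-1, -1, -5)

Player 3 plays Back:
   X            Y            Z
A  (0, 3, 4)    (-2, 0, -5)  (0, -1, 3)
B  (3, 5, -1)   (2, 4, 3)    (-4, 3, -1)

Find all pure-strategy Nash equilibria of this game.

(A, X, Front): Player 2 can switch to Y (-4 → 2). Not NE.
(A, X, Back): Player 1 can switch to B (0 → 3). Not NE.
(A, Y, Front): Player 1 can switch to B (0 → 3). Not NE.
(A, Y, Back): Player 1 can switch to B (-2 → 2). Not NE.
(A, Z, Front): Player 1 can switch to B (-4 → -1). Not NE.
(A, Z, Back): Player 2 can switch to X (-1 → 3). Not NE.
(B, X, Front): Player 1 can switch to A (-1 → 3). Not NE.
(B, X, Back): Player 1 gets 3, best alternative 0; Player 2 gets 5, best alternative 4; Player 3 gets -1, best alternative -4. No profitable deviation — NE.
(B, Y, Front): Player 3 can switch to Back (1 → 3). Not NE.
(B, Y, Back): Player 2 can switch to X (4 → 5). Not NE.
(B, Z, Front): Player 2 can switch to Y (-1 → 4). Not NE.
(B, Z, Back): Player 1 can switch to A (-4 → 0). Not NE.

The unique pure-strategy Nash equilibrium is (B, X, Back).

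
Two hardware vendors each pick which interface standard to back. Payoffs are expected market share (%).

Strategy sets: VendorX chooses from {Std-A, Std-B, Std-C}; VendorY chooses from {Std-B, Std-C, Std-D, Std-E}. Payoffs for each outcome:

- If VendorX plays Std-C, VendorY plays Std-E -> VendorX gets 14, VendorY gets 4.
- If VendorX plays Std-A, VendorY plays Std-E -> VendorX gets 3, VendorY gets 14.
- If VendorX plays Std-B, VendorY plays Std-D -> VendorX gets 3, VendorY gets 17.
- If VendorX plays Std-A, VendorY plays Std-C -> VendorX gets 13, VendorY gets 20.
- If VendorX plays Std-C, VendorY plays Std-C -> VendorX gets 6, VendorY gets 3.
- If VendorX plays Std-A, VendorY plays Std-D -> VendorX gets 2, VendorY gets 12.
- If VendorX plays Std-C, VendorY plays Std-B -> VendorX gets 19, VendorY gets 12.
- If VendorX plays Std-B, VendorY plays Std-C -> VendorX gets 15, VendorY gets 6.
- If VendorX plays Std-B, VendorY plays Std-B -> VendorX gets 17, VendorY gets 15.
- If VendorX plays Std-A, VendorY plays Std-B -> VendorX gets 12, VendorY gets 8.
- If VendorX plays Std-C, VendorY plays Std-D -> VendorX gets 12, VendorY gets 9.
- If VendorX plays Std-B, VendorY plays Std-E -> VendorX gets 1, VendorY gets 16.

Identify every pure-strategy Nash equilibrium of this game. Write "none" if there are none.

Pure NE: (Std-C, Std-B)

For each player, find the best response to each opponent profile; mutual best responses are the pure NE.
VendorX against Std-B: payoffs 12, 17, 19 → best response Std-C.
VendorX against Std-C: payoffs 13, 15, 6 → best response Std-B.
VendorX against Std-D: payoffs 2, 3, 12 → best response Std-C.
VendorX against Std-E: payoffs 3, 1, 14 → best response Std-C.
VendorY against Std-A: payoffs 8, 20, 12, 14 → best response Std-C.
VendorY against Std-B: payoffs 15, 6, 17, 16 → best response Std-D.
VendorY against Std-C: payoffs 12, 3, 9, 4 → best response Std-B.
Mutual best responses: (Std-C, Std-B).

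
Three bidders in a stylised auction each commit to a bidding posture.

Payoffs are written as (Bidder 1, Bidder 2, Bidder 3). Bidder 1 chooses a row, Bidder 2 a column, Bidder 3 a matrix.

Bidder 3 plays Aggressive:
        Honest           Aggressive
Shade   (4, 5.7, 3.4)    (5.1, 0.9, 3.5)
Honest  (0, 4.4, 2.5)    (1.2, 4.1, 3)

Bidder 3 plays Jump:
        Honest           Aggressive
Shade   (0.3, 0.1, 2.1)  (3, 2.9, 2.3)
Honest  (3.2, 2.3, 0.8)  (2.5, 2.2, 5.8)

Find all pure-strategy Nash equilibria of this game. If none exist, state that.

Bidder 1 against (Honest, Aggressive): payoffs 4, 0 → best response Shade.
Bidder 1 against (Honest, Jump): payoffs 0.3, 3.2 → best response Honest.
Bidder 1 against (Aggressive, Aggressive): payoffs 5.1, 1.2 → best response Shade.
Bidder 1 against (Aggressive, Jump): payoffs 3, 2.5 → best response Shade.
Bidder 2 against (Shade, Aggressive): payoffs 5.7, 0.9 → best response Honest.
Bidder 2 against (Shade, Jump): payoffs 0.1, 2.9 → best response Aggressive.
Bidder 2 against (Honest, Aggressive): payoffs 4.4, 4.1 → best response Honest.
Bidder 2 against (Honest, Jump): payoffs 2.3, 2.2 → best response Honest.
Bidder 3 against (Shade, Honest): payoffs 3.4, 2.1 → best response Aggressive.
Bidder 3 against (Shade, Aggressive): payoffs 3.5, 2.3 → best response Aggressive.
Bidder 3 against (Honest, Honest): payoffs 2.5, 0.8 → best response Aggressive.
Bidder 3 against (Honest, Aggressive): payoffs 3, 5.8 → best response Jump.
Mutual best responses: (Shade, Honest, Aggressive).

The unique pure-strategy Nash equilibrium is (Shade, Honest, Aggressive).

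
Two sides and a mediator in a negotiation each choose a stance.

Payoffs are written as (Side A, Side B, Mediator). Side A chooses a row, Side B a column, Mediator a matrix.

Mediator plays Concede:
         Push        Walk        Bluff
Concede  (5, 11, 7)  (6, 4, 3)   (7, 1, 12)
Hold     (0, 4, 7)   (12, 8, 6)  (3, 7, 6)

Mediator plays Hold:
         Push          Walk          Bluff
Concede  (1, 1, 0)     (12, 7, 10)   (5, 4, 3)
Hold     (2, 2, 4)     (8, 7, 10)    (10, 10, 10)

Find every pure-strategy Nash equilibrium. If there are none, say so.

Side A against (Push, Concede): payoffs 5, 0 → best response Concede.
Side A against (Push, Hold): payoffs 1, 2 → best response Hold.
Side A against (Walk, Concede): payoffs 6, 12 → best response Hold.
Side A against (Walk, Hold): payoffs 12, 8 → best response Concede.
Side A against (Bluff, Concede): payoffs 7, 3 → best response Concede.
Side A against (Bluff, Hold): payoffs 5, 10 → best response Hold.
Side B against (Concede, Concede): payoffs 11, 4, 1 → best response Push.
Side B against (Concede, Hold): payoffs 1, 7, 4 → best response Walk.
Side B against (Hold, Concede): payoffs 4, 8, 7 → best response Walk.
Side B against (Hold, Hold): payoffs 2, 7, 10 → best response Bluff.
Mediator against (Concede, Push): payoffs 7, 0 → best response Concede.
Mediator against (Concede, Walk): payoffs 3, 10 → best response Hold.
Mediator against (Concede, Bluff): payoffs 12, 3 → best response Concede.
Mediator against (Hold, Push): payoffs 7, 4 → best response Concede.
Mediator against (Hold, Walk): payoffs 6, 10 → best response Hold.
Mediator against (Hold, Bluff): payoffs 6, 10 → best response Hold.
Mutual best responses: (Concede, Push, Concede); (Concede, Walk, Hold); (Hold, Bluff, Hold).

Pure-strategy Nash equilibria: (Concede, Push, Concede) and (Concede, Walk, Hold) and (Hold, Bluff, Hold)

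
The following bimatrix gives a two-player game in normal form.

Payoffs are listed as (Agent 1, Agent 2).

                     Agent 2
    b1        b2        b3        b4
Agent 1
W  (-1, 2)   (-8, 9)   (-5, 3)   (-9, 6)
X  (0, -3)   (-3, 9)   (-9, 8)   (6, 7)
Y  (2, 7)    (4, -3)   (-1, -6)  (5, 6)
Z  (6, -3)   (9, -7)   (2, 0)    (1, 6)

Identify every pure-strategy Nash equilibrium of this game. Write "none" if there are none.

none

Agent 1 against b1: payoffs -1, 0, 2, 6 → best response Z.
Agent 1 against b2: payoffs -8, -3, 4, 9 → best response Z.
Agent 1 against b3: payoffs -5, -9, -1, 2 → best response Z.
Agent 1 against b4: payoffs -9, 6, 5, 1 → best response X.
Agent 2 against W: payoffs 2, 9, 3, 6 → best response b2.
Agent 2 against X: payoffs -3, 9, 8, 7 → best response b2.
Agent 2 against Y: payoffs 7, -3, -6, 6 → best response b1.
Agent 2 against Z: payoffs -3, -7, 0, 6 → best response b4.
No profile is a mutual best response for all players.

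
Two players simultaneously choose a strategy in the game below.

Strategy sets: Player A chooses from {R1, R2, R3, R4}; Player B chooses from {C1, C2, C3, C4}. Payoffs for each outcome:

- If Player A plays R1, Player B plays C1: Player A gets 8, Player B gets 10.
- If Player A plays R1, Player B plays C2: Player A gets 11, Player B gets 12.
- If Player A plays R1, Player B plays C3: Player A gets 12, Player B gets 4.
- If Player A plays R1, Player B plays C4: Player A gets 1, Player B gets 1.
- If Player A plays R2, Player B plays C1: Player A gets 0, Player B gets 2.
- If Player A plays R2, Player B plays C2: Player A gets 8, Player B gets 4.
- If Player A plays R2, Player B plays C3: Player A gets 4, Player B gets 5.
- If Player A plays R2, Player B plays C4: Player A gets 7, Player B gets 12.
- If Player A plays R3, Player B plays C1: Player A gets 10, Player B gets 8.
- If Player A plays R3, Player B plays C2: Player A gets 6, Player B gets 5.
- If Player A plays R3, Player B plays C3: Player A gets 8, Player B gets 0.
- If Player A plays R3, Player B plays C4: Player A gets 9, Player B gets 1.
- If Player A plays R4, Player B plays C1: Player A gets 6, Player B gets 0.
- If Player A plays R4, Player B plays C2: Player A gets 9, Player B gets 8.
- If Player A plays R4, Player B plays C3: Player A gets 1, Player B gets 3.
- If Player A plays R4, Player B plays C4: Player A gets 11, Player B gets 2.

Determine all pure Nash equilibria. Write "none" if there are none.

The pure Nash equilibria are (R1, C2); (R3, C1).

For each strategy profile, look for a profitable unilateral deviation.
(R1, C1): Player A can switch to R3 (8 → 10). Not NE.
(R1, C2): Player A gets 11, best alternative 9; Player B gets 12, best alternative 10. No profitable deviation — NE.
(R1, C3): Player B can switch to C1 (4 → 10). Not NE.
(R1, C4): Player A can switch to R2 (1 → 7). Not NE.
(R2, C1): Player A can switch to R1 (0 → 8). Not NE.
(R2, C2): Player A can switch to R1 (8 → 11). Not NE.
(R2, C3): Player A can switch to R1 (4 → 12). Not NE.
(R2, C4): Player A can switch to R3 (7 → 9). Not NE.
(R3, C1): Player A gets 10, best alternative 8; Player B gets 8, best alternative 5. No profitable deviation — NE.
(R3, C2): Player A can switch to R1 (6 → 11). Not NE.
(R3, C3): Player A can switch to R1 (8 → 12). Not NE.
(R3, C4): Player A can switch to R4 (9 → 11). Not NE.
(The remaining 4 profiles each have a profitable deviation by the same check.)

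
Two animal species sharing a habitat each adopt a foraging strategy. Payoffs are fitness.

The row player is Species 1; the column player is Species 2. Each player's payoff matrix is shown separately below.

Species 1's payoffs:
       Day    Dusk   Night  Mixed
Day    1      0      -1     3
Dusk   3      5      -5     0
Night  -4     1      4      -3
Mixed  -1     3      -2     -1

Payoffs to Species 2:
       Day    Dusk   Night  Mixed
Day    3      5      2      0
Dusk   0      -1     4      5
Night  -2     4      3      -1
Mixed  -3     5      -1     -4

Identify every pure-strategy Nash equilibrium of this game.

This game has no pure Nash equilibrium.

For each player, find the best response to each opponent profile; mutual best responses are the pure NE.
Species 1 against Day: payoffs 1, 3, -4, -1 → best response Dusk.
Species 1 against Dusk: payoffs 0, 5, 1, 3 → best response Dusk.
Species 1 against Night: payoffs -1, -5, 4, -2 → best response Night.
Species 1 against Mixed: payoffs 3, 0, -3, -1 → best response Day.
Species 2 against Day: payoffs 3, 5, 2, 0 → best response Dusk.
Species 2 against Dusk: payoffs 0, -1, 4, 5 → best response Mixed.
Species 2 against Night: payoffs -2, 4, 3, -1 → best response Dusk.
Species 2 against Mixed: payoffs -3, 5, -1, -4 → best response Dusk.
No profile is a mutual best response for all players.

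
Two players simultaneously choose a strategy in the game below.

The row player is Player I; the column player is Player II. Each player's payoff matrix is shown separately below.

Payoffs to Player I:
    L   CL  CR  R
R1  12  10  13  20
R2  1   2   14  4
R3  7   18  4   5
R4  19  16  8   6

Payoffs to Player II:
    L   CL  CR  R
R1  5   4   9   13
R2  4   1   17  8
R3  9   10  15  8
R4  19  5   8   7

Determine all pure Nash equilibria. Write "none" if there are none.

Player I against L: payoffs 12, 1, 7, 19 → best response R4.
Player I against CL: payoffs 10, 2, 18, 16 → best response R3.
Player I against CR: payoffs 13, 14, 4, 8 → best response R2.
Player I against R: payoffs 20, 4, 5, 6 → best response R1.
Player II against R1: payoffs 5, 4, 9, 13 → best response R.
Player II against R2: payoffs 4, 1, 17, 8 → best response CR.
Player II against R3: payoffs 9, 10, 15, 8 → best response CR.
Player II against R4: payoffs 19, 5, 8, 7 → best response L.
Mutual best responses: (R1, R); (R2, CR); (R4, L).

The pure Nash equilibria are (R1, R); (R2, CR); (R4, L).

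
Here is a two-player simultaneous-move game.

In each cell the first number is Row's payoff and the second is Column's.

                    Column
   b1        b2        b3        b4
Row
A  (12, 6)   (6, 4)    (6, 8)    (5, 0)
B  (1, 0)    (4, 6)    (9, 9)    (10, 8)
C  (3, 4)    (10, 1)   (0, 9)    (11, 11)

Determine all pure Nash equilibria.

Mark each player's best response to every combination of opponents' strategies; a profile where every player is best-responding is a pure Nash equilibrium.
Row against b1: payoffs 12, 1, 3 → best response A.
Row against b2: payoffs 6, 4, 10 → best response C.
Row against b3: payoffs 6, 9, 0 → best response B.
Row against b4: payoffs 5, 10, 11 → best response C.
Column against A: payoffs 6, 4, 8, 0 → best response b3.
Column against B: payoffs 0, 6, 9, 8 → best response b3.
Column against C: payoffs 4, 1, 9, 11 → best response b4.
Mutual best responses: (B, b3); (C, b4).

The pure Nash equilibria are (B, b3); (C, b4).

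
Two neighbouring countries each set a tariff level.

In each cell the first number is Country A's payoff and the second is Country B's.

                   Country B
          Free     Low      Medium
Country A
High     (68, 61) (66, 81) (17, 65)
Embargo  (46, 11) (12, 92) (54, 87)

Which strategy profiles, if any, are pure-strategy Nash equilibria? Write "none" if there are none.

Pure NE: (High, Low)

(High, Free): Country B can switch to Low (61 → 81). Not NE.
(High, Low): Country A gets 66, best alternative 12; Country B gets 81, best alternative 65. No profitable deviation — NE.
(High, Medium): Country A can switch to Embargo (17 → 54). Not NE.
(Embargo, Free): Country A can switch to High (46 → 68). Not NE.
(Embargo, Low): Country A can switch to High (12 → 66). Not NE.
(Embargo, Medium): Country B can switch to Low (87 → 92). Not NE.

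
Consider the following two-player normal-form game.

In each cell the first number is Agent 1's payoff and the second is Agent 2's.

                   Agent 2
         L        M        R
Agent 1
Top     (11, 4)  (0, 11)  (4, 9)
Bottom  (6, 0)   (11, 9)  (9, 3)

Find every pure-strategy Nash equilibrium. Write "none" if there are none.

Pure NE: (Bottom, M)

For each player, find the best response to each opponent profile; mutual best responses are the pure NE.
Agent 1 against L: payoffs 11, 6 → best response Top.
Agent 1 against M: payoffs 0, 11 → best response Bottom.
Agent 1 against R: payoffs 4, 9 → best response Bottom.
Agent 2 against Top: payoffs 4, 11, 9 → best response M.
Agent 2 against Bottom: payoffs 0, 9, 3 → best response M.
Mutual best responses: (Bottom, M).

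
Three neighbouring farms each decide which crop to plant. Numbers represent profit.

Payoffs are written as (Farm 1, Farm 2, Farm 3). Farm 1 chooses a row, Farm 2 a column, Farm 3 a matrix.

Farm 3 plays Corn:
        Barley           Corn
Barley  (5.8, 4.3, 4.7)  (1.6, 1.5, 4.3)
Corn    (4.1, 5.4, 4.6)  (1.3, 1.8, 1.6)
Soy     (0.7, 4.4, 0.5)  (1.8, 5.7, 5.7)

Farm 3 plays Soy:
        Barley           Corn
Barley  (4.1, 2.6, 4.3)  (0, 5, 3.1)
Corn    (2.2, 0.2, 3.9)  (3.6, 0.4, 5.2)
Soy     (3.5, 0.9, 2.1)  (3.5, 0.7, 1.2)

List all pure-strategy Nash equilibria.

The pure Nash equilibria are (Barley, Barley, Corn) and (Corn, Corn, Soy) and (Soy, Corn, Corn).

(Barley, Barley, Corn): Farm 1 gets 5.8, best alternative 4.1; Farm 2 gets 4.3, best alternative 1.5; Farm 3 gets 4.7, best alternative 4.3. No profitable deviation — NE.
(Barley, Barley, Soy): Farm 2 can switch to Corn (2.6 → 5). Not NE.
(Barley, Corn, Corn): Farm 1 can switch to Soy (1.6 → 1.8). Not NE.
(Barley, Corn, Soy): Farm 1 can switch to Corn (0 → 3.6). Not NE.
(Corn, Barley, Corn): Farm 1 can switch to Barley (4.1 → 5.8). Not NE.
(Corn, Barley, Soy): Farm 1 can switch to Barley (2.2 → 4.1). Not NE.
(Corn, Corn, Corn): Farm 1 can switch to Barley (1.3 → 1.6). Not NE.
(Corn, Corn, Soy): Farm 1 gets 3.6, best alternative 3.5; Farm 2 gets 0.4, best alternative 0.2; Farm 3 gets 5.2, best alternative 1.6. No profitable deviation — NE.
(Soy, Barley, Corn): Farm 1 can switch to Barley (0.7 → 5.8). Not NE.
(Soy, Barley, Soy): Farm 1 can switch to Barley (3.5 → 4.1). Not NE.
(Soy, Corn, Corn): Farm 1 gets 1.8, best alternative 1.6; Farm 2 gets 5.7, best alternative 4.4; Farm 3 gets 5.7, best alternative 1.2. No profitable deviation — NE.
(Soy, Corn, Soy): Farm 1 can switch to Corn (3.5 → 3.6). Not NE.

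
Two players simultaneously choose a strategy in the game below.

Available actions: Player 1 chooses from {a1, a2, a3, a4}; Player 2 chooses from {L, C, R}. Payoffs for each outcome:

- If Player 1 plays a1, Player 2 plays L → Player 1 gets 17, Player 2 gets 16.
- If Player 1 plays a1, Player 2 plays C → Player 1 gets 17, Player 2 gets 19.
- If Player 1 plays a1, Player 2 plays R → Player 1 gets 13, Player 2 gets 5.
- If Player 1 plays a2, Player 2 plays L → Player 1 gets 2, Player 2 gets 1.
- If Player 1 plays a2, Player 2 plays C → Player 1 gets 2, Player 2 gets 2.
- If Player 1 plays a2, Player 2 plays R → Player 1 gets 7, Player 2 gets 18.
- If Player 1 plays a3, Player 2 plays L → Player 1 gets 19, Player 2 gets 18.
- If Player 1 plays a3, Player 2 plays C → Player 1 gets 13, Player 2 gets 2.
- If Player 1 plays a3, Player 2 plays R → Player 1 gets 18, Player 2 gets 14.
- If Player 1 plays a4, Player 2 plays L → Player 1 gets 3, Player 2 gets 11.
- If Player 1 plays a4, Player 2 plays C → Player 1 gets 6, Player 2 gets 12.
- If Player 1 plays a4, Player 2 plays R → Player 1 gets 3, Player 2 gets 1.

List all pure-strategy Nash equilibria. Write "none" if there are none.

The pure Nash equilibria are (a1, C), (a3, L).

Player 1 against L: payoffs 17, 2, 19, 3 → best response a3.
Player 1 against C: payoffs 17, 2, 13, 6 → best response a1.
Player 1 against R: payoffs 13, 7, 18, 3 → best response a3.
Player 2 against a1: payoffs 16, 19, 5 → best response C.
Player 2 against a2: payoffs 1, 2, 18 → best response R.
Player 2 against a3: payoffs 18, 2, 14 → best response L.
Player 2 against a4: payoffs 11, 12, 1 → best response C.
Mutual best responses: (a1, C); (a3, L).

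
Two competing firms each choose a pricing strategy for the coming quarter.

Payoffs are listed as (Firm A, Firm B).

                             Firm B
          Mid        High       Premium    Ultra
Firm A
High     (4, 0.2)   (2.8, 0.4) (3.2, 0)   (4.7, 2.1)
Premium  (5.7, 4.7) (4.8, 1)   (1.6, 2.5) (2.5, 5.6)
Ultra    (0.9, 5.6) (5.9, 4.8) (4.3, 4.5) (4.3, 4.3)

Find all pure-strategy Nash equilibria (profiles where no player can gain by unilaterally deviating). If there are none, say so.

(High, Mid): Firm A can switch to Premium (4 → 5.7). Not NE.
(High, High): Firm A can switch to Premium (2.8 → 4.8). Not NE.
(High, Premium): Firm A can switch to Ultra (3.2 → 4.3). Not NE.
(High, Ultra): Firm A gets 4.7, best alternative 4.3; Firm B gets 2.1, best alternative 0.4. No profitable deviation — NE.
(Premium, Mid): Firm B can switch to Ultra (4.7 → 5.6). Not NE.
(Premium, High): Firm A can switch to Ultra (4.8 → 5.9). Not NE.
(Premium, Premium): Firm A can switch to High (1.6 → 3.2). Not NE.
(Premium, Ultra): Firm A can switch to High (2.5 → 4.7). Not NE.
(Ultra, Mid): Firm A can switch to High (0.9 → 4). Not NE.
(Ultra, High): Firm B can switch to Mid (4.8 → 5.6). Not NE.
(Ultra, Premium): Firm B can switch to Mid (4.5 → 5.6). Not NE.
(The remaining 1 profile has a profitable deviation by the same check.)

The unique pure-strategy Nash equilibrium is (High, Ultra).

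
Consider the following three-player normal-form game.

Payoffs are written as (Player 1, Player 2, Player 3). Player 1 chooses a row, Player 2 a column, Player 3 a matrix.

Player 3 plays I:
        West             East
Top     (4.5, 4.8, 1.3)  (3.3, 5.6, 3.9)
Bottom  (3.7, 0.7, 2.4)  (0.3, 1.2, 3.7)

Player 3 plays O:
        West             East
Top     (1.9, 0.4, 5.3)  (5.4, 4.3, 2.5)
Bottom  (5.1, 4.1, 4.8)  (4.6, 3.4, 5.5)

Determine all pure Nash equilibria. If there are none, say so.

(Top, East, I), (Bottom, West, O)

Player 1 against (West, I): payoffs 4.5, 3.7 → best response Top.
Player 1 against (West, O): payoffs 1.9, 5.1 → best response Bottom.
Player 1 against (East, I): payoffs 3.3, 0.3 → best response Top.
Player 1 against (East, O): payoffs 5.4, 4.6 → best response Top.
Player 2 against (Top, I): payoffs 4.8, 5.6 → best response East.
Player 2 against (Top, O): payoffs 0.4, 4.3 → best response East.
Player 2 against (Bottom, I): payoffs 0.7, 1.2 → best response East.
Player 2 against (Bottom, O): payoffs 4.1, 3.4 → best response West.
Player 3 against (Top, West): payoffs 1.3, 5.3 → best response O.
Player 3 against (Top, East): payoffs 3.9, 2.5 → best response I.
Player 3 against (Bottom, West): payoffs 2.4, 4.8 → best response O.
Player 3 against (Bottom, East): payoffs 3.7, 5.5 → best response O.
Mutual best responses: (Top, East, I); (Bottom, West, O).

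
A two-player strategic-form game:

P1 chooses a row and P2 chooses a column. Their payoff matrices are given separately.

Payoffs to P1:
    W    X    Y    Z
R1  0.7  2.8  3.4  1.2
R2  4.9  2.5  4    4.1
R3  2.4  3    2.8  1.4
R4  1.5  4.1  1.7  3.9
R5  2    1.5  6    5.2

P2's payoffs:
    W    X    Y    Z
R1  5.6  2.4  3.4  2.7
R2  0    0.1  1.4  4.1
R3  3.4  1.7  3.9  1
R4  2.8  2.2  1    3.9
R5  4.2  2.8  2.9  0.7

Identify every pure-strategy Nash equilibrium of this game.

Mark each player's best response to every combination of opponents' strategies; a profile where every player is best-responding is a pure Nash equilibrium.
P1 against W: payoffs 0.7, 4.9, 2.4, 1.5, 2 → best response R2.
P1 against X: payoffs 2.8, 2.5, 3, 4.1, 1.5 → best response R4.
P1 against Y: payoffs 3.4, 4, 2.8, 1.7, 6 → best response R5.
P1 against Z: payoffs 1.2, 4.1, 1.4, 3.9, 5.2 → best response R5.
P2 against R1: payoffs 5.6, 2.4, 3.4, 2.7 → best response W.
P2 against R2: payoffs 0, 0.1, 1.4, 4.1 → best response Z.
P2 against R3: payoffs 3.4, 1.7, 3.9, 1 → best response Y.
P2 against R4: payoffs 2.8, 2.2, 1, 3.9 → best response Z.
P2 against R5: payoffs 4.2, 2.8, 2.9, 0.7 → best response W.
No profile is a mutual best response for all players.

none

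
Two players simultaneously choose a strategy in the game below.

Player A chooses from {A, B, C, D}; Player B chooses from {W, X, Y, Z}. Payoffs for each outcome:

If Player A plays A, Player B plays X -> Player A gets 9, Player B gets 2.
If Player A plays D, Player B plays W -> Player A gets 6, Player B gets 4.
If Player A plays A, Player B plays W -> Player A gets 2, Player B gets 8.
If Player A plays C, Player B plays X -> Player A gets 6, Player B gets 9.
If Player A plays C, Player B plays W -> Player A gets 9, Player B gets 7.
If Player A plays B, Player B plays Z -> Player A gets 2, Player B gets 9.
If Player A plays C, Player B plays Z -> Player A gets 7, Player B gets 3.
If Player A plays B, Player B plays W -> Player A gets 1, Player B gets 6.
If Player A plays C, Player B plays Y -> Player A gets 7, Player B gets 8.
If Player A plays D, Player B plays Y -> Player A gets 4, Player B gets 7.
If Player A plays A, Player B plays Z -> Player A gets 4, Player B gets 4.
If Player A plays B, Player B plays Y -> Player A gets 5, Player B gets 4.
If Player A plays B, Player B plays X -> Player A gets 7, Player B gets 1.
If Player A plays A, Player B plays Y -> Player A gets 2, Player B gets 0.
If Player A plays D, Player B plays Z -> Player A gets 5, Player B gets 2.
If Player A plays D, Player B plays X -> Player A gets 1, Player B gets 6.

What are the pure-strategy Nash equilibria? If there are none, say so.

For each strategy profile, look for a profitable unilateral deviation.
(A, W): Player A can switch to C (2 → 9). Not NE.
(A, X): Player B can switch to W (2 → 8). Not NE.
(A, Y): Player A can switch to B (2 → 5). Not NE.
(A, Z): Player A can switch to C (4 → 7). Not NE.
(B, W): Player A can switch to A (1 → 2). Not NE.
(B, X): Player A can switch to A (7 → 9). Not NE.
(B, Y): Player A can switch to C (5 → 7). Not NE.
(B, Z): Player A can switch to A (2 → 4). Not NE.
(C, W): Player B can switch to X (7 → 9). Not NE.
(C, X): Player A can switch to A (6 → 9). Not NE.
(C, Y): Player B can switch to X (8 → 9). Not NE.
(C, Z): Player B can switch to W (3 → 7). Not NE.
(The remaining 4 profiles each have a profitable deviation by the same check.)

This game has no pure Nash equilibrium.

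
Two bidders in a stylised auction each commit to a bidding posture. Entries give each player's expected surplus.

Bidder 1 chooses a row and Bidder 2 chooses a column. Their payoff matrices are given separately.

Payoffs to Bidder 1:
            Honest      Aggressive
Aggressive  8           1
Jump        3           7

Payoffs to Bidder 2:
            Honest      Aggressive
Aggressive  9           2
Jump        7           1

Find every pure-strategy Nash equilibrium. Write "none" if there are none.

The unique pure-strategy Nash equilibrium is (Aggressive, Honest).

Mark each player's best response to every combination of opponents' strategies; a profile where every player is best-responding is a pure Nash equilibrium.
Bidder 1 against Honest: payoffs 8, 3 → best response Aggressive.
Bidder 1 against Aggressive: payoffs 1, 7 → best response Jump.
Bidder 2 against Aggressive: payoffs 9, 2 → best response Honest.
Bidder 2 against Jump: payoffs 7, 1 → best response Honest.
Mutual best responses: (Aggressive, Honest).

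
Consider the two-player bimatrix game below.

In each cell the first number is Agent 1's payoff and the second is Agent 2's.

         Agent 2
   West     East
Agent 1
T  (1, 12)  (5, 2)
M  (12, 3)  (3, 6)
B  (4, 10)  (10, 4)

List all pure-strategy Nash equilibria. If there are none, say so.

For each player, find the best response to each opponent profile; mutual best responses are the pure NE.
Agent 1 against West: payoffs 1, 12, 4 → best response M.
Agent 1 against East: payoffs 5, 3, 10 → best response B.
Agent 2 against T: payoffs 12, 2 → best response West.
Agent 2 against M: payoffs 3, 6 → best response East.
Agent 2 against B: payoffs 10, 4 → best response West.
No profile is a mutual best response for all players.

This game has no pure Nash equilibrium.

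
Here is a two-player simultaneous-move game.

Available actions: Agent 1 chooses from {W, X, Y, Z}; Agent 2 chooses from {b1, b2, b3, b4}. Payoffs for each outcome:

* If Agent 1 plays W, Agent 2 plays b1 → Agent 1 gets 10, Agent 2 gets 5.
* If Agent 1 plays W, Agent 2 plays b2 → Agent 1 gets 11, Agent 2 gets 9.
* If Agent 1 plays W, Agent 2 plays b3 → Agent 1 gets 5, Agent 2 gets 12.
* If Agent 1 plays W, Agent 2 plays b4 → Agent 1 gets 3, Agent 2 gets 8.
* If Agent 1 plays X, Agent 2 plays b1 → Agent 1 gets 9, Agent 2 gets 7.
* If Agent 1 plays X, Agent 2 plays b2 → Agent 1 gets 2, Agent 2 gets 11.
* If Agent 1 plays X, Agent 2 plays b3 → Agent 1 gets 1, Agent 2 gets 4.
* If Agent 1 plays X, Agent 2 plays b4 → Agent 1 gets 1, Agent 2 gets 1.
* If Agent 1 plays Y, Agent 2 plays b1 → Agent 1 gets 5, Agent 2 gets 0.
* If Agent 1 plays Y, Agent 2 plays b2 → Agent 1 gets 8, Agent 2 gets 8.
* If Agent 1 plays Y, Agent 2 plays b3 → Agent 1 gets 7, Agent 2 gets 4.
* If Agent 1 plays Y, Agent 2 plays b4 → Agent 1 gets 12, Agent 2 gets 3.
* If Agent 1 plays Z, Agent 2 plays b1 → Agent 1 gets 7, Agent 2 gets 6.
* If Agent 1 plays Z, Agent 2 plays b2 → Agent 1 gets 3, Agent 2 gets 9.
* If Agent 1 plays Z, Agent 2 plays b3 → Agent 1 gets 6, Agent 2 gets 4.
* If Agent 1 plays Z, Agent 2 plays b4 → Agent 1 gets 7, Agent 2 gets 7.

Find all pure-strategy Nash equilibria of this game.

No pure-strategy Nash equilibrium.

Agent 1 against b1: payoffs 10, 9, 5, 7 → best response W.
Agent 1 against b2: payoffs 11, 2, 8, 3 → best response W.
Agent 1 against b3: payoffs 5, 1, 7, 6 → best response Y.
Agent 1 against b4: payoffs 3, 1, 12, 7 → best response Y.
Agent 2 against W: payoffs 5, 9, 12, 8 → best response b3.
Agent 2 against X: payoffs 7, 11, 4, 1 → best response b2.
Agent 2 against Y: payoffs 0, 8, 4, 3 → best response b2.
Agent 2 against Z: payoffs 6, 9, 4, 7 → best response b2.
No profile is a mutual best response for all players.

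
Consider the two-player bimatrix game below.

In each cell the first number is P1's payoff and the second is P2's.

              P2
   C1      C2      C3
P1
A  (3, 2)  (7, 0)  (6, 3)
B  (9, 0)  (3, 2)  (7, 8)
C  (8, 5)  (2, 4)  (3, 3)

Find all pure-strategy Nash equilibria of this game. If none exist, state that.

For each strategy profile, look for a profitable unilateral deviation.
(A, C1): P1 can switch to B (3 → 9). Not NE.
(A, C2): P2 can switch to C1 (0 → 2). Not NE.
(A, C3): P1 can switch to B (6 → 7). Not NE.
(B, C1): P2 can switch to C2 (0 → 2). Not NE.
(B, C2): P1 can switch to A (3 → 7). Not NE.
(B, C3): P1 gets 7, best alternative 6; P2 gets 8, best alternative 2. No profitable deviation — NE.
(C, C1): P1 can switch to B (8 → 9). Not NE.
(C, C2): P1 can switch to A (2 → 7). Not NE.
(C, C3): P1 can switch to A (3 → 6). Not NE.

Pure NE: (B, C3)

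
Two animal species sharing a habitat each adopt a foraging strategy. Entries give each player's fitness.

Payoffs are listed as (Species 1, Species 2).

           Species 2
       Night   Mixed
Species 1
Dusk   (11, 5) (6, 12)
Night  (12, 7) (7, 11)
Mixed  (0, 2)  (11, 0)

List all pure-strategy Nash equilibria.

Species 1 against Night: payoffs 11, 12, 0 → best response Night.
Species 1 against Mixed: payoffs 6, 7, 11 → best response Mixed.
Species 2 against Dusk: payoffs 5, 12 → best response Mixed.
Species 2 against Night: payoffs 7, 11 → best response Mixed.
Species 2 against Mixed: payoffs 2, 0 → best response Night.
No profile is a mutual best response for all players.

none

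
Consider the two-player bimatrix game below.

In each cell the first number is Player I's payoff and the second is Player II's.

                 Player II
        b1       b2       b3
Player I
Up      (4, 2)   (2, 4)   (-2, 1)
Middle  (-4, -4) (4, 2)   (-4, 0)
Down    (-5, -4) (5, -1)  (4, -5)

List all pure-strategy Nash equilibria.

(Up, b1): Player II can switch to b2 (2 → 4). Not NE.
(Up, b2): Player I can switch to Middle (2 → 4). Not NE.
(Up, b3): Player I can switch to Down (-2 → 4). Not NE.
(Middle, b1): Player I can switch to Up (-4 → 4). Not NE.
(Middle, b2): Player I can switch to Down (4 → 5). Not NE.
(Middle, b3): Player I can switch to Up (-4 → -2). Not NE.
(Down, b1): Player I can switch to Up (-5 → 4). Not NE.
(Down, b2): Player I gets 5, best alternative 4; Player II gets -1, best alternative -4. No profitable deviation — NE.
(Down, b3): Player II can switch to b1 (-5 → -4). Not NE.

(Down, b2)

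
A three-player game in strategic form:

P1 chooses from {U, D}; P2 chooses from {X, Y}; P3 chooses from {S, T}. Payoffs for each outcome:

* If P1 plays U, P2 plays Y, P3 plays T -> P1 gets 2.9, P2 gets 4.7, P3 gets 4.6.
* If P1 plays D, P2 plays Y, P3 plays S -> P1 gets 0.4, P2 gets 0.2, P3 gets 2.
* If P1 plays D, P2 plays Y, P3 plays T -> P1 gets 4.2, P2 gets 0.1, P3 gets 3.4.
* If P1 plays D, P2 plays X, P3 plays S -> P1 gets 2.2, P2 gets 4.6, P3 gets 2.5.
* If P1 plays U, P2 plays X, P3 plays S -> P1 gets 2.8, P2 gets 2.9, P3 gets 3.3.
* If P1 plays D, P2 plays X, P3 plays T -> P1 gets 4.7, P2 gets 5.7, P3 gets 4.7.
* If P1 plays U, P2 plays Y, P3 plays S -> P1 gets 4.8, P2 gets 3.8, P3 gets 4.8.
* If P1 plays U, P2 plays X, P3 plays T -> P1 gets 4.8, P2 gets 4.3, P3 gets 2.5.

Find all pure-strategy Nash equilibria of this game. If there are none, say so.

For each player, find the best response to each opponent profile; mutual best responses are the pure NE.
P1 against (X, S): payoffs 2.8, 2.2 → best response U.
P1 against (X, T): payoffs 4.8, 4.7 → best response U.
P1 against (Y, S): payoffs 4.8, 0.4 → best response U.
P1 against (Y, T): payoffs 2.9, 4.2 → best response D.
P2 against (U, S): payoffs 2.9, 3.8 → best response Y.
P2 against (U, T): payoffs 4.3, 4.7 → best response Y.
P2 against (D, S): payoffs 4.6, 0.2 → best response X.
P2 against (D, T): payoffs 5.7, 0.1 → best response X.
P3 against (U, X): payoffs 3.3, 2.5 → best response S.
P3 against (U, Y): payoffs 4.8, 4.6 → best response S.
P3 against (D, X): payoffs 2.5, 4.7 → best response T.
P3 against (D, Y): payoffs 2, 3.4 → best response T.
Mutual best responses: (U, Y, S).

(U, Y, S)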